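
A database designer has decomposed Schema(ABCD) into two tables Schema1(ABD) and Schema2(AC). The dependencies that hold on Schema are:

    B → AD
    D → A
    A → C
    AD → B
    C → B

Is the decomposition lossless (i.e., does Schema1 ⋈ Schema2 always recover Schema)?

Yes

Common attributes: Schema1 ∩ Schema2 = {A}.
Closure of {A}: A → C applies, adding C; C → B applies, adding B; B → AD applies, adding D. So (A)⁺ = {ABCD}.
This closure contains every attribute of Schema1, so Schema1 ∩ Schema2 → Schema1. The join is lossless.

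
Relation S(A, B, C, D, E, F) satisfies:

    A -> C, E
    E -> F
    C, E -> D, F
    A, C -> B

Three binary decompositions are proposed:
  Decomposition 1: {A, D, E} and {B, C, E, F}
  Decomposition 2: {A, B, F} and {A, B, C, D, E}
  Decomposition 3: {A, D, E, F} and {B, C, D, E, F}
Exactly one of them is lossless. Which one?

Decomposition 1: common = {E}, closure = {E, F} → lossy.
Decomposition 2: common = {A, B}, closure = {A, B, C, D, E, F} → lossless.
Decomposition 3: common = {D, E, F}, closure = {D, E, F} → lossy.

Decomposition 2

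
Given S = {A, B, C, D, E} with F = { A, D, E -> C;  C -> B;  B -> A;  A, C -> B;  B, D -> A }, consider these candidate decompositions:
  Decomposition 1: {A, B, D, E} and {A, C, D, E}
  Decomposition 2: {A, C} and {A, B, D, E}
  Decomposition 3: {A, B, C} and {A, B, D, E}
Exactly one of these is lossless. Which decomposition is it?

Decomposition 1: common = {A, D, E}, closure = {A, B, C, D, E} → lossless.
Decomposition 2: common = {A}, closure = {A} → lossy.
Decomposition 3: common = {A, B}, closure = {A, B} → lossy.

Decomposition 1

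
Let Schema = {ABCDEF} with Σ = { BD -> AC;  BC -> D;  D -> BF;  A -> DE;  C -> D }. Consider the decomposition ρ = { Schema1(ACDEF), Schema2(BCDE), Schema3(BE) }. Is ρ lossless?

Chase test. Columns are ABCDEF; row i has aⱼ where attribute j ∈ Schemai, else bᵢⱼ.
Initial tableau (one row per fragment):
  row 1: a1 b12 a3 a4 a5 a6
  row 2: b21 a2 a3 a4 a5 b26
  row 3: b31 a2 b33 b34 a5 b36
Rows 1 and 2 agree on D; apply D→BF and equate their BF entries.
Rows 1 and 2 agree on BD; apply BD→AC and equate their AC entries.
Row 1 is now all distinguished symbols — the join is lossless.

Yes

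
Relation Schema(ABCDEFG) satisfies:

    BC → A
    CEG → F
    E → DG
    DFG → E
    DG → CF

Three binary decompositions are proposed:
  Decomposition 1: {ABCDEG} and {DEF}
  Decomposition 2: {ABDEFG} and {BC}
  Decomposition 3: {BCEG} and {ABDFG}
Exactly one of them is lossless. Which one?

Decomposition 1: common = {DE}, closure = {CDEFG} → lossless.
Decomposition 2: common = {B}, closure = {B} → lossy.
Decomposition 3: common = {BG}, closure = {BG} → lossy.

Decomposition 1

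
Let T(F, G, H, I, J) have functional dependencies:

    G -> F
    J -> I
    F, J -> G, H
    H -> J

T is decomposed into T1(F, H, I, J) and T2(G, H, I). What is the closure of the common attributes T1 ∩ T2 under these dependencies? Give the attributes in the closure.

T1 ∩ T2 = {H, I}.
H → J applies, adding J
Closure: {H, I, J}.

H, I, J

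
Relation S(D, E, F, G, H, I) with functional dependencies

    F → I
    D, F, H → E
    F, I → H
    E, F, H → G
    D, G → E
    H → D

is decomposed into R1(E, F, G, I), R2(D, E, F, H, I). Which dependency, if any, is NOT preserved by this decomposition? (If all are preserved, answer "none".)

D, G → E

Check D, G → E: no single fragment contains all of {D, E, G}, and the restricted closure of {D, G} across the fragments never reaches {E}.
F → I is preserved.
D, F, H → E is preserved.
F, I → H is preserved.
E, F, H → G is preserved.
H → D is preserved.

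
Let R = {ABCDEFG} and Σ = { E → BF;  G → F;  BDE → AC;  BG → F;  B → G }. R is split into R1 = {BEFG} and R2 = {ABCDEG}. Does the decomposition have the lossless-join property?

Yes

Common attributes: R1 ∩ R2 = {BEG}.
Closure of {BEG}: E → BF applies, adding F. So (BEG)⁺ = {BEFG}.
This closure contains every attribute of R1, so R1 ∩ R2 → R1. The join is lossless.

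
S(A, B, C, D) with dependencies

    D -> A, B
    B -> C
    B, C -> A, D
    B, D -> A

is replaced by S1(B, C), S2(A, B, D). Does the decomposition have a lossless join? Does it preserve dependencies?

Lossless test: (B)⁺ = {A, B, C, D}, which contains all of one fragment — lossless.
Dependency preservation: B, C → A, D is not contained in any single fragment, but the restricted closure of its left-hand side across the fragments still reaches the right-hand side; the remaining FDs each lie inside some fragment. All dependencies are preserved.

lossless and dependency-preserving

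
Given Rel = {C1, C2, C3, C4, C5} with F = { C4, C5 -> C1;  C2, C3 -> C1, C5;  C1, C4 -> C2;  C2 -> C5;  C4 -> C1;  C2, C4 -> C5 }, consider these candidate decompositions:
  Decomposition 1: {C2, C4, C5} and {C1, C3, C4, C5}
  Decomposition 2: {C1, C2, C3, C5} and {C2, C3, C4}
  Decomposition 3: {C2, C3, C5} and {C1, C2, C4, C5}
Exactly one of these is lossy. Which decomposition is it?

Decomposition 1: common = {C4, C5}, closure = {C1, C2, C4, C5} → lossless.
Decomposition 2: common = {C2, C3}, closure = {C1, C2, C3, C5} → lossless.
Decomposition 3: common = {C2, C5}, closure = {C2, C5} → lossy.

Decomposition 3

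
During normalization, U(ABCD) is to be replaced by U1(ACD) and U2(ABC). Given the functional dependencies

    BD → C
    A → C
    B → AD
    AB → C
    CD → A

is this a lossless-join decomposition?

Common attributes: U1 ∩ U2 = {AC}.
No dependency enlarges {AC}, so (AC)⁺ = {AC}.
The closure contains neither all of U1 = {ACD} nor all of U2 = {ABC}, so the common attributes are not a superkey of either fragment. The join is lossy.

No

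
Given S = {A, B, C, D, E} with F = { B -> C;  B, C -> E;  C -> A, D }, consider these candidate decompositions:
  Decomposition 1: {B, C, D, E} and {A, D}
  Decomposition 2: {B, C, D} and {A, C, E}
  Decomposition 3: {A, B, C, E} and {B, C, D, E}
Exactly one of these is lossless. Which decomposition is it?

Decomposition 1: common = {D}, closure = {D} → lossy.
Decomposition 2: common = {C}, closure = {A, C, D} → lossy.
Decomposition 3: common = {B, C, E}, closure = {A, B, C, D, E} → lossless.

Decomposition 3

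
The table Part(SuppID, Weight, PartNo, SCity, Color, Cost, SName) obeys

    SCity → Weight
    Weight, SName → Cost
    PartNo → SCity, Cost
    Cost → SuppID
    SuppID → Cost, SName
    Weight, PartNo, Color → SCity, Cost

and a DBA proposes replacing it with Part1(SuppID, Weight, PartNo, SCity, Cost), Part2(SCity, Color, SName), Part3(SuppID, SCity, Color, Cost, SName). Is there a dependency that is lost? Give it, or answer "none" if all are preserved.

Weight, SName → Cost

Check Weight, SName → Cost: no single fragment contains all of {Weight, Cost, SName}, and the restricted closure of {Weight, SName} across the fragments never reaches {Cost}.
SCity → Weight is preserved.
PartNo → SCity, Cost is preserved.
Cost → SuppID is preserved.
SuppID → Cost, SName is preserved.
Weight, PartNo, Color → SCity, Cost is preserved.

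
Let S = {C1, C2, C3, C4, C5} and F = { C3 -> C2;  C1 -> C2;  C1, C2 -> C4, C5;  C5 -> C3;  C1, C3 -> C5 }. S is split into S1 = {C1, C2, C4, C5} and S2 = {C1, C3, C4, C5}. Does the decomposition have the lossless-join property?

Common attributes: S1 ∩ S2 = {C1, C4, C5}.
Closure of {C1, C4, C5}: C1 → C2 applies, adding C2; C5 → C3 applies, adding C3. So (C1, C4, C5)⁺ = {C1, C2, C3, C4, C5}.
This closure contains every attribute of S1, so S1 ∩ S2 → S1. The join is lossless.

Yes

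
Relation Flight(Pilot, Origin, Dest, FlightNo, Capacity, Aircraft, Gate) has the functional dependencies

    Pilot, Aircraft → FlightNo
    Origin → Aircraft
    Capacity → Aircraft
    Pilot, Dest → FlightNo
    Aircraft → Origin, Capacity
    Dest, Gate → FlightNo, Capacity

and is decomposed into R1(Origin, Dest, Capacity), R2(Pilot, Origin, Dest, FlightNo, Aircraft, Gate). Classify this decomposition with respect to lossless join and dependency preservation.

Lossless test: (Origin, Dest)⁺ = {Origin, Dest, Capacity, Aircraft}, which contains all of one fragment — lossless.
Dependency preservation: Capacity → Aircraft; Aircraft → Origin, Capacity; Dest, Gate → FlightNo, Capacity are not contained in any single fragment, but the restricted closure of each left-hand side across the fragments still reaches the right-hand side; the remaining FDs each lie inside some fragment. All dependencies are preserved.

lossless and dependency-preserving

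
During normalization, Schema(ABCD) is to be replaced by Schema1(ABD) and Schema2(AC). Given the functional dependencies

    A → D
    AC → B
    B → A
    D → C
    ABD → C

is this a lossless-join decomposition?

Common attributes: Schema1 ∩ Schema2 = {A}.
Closure of {A}: A → D applies, adding D; D → C applies, adding C; AC → B applies, adding B. So (A)⁺ = {ABCD}.
This closure contains every attribute of Schema1, so Schema1 ∩ Schema2 → Schema1. The join is lossless.

Yes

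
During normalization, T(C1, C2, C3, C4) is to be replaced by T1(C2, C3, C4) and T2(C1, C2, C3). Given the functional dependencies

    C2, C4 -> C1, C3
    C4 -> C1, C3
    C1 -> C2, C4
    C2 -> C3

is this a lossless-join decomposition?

No

Common attributes: T1 ∩ T2 = {C2, C3}.
No dependency enlarges {C2, C3}, so (C2, C3)⁺ = {C2, C3}.
The closure contains neither all of T1 = {C2, C3, C4} nor all of T2 = {C1, C2, C3}, so the common attributes are not a superkey of either fragment. The join is lossy.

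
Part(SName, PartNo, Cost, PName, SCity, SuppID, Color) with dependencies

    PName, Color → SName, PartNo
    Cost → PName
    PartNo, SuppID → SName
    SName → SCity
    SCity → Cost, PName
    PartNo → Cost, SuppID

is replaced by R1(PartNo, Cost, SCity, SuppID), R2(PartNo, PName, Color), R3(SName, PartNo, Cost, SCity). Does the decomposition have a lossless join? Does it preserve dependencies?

lossless but not dependency-preserving

Lossless test (chase): Rows 1 and 3 agree on Cost; apply Cost→PName and equate their PName entries. Rows 1 and 2 agree on PartNo; apply PartNo→Cost, SuppID and equate their Cost, SuppID entries. Rows 1 and 3 agree on PartNo; apply PartNo→Cost, SuppID and equate their Cost, SuppID entries. Rows 1 and 2 agree on Cost; apply Cost→PName and equate their PName entries. Rows 1 and 2 agree on PartNo, SuppID; apply PartNo, SuppID→SName and equate their SName entries. Rows 1 and 3 agree on PartNo, SuppID; apply PartNo, SuppID→SName and equate their SName entries. Rows 1 and 2 agree on SName; apply SName→SCity and equate their SCity entries. Row 2 is now all distinguished symbols — the join is lossless.
Dependency preservation: the restricted closure of {Cost} across the fragments never reaches {PName}, so Cost → PName cannot be enforced without a join — not preserved.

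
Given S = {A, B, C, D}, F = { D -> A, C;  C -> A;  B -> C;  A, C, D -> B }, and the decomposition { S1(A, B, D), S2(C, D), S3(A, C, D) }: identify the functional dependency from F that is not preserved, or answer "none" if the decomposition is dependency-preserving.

Check B → C: no single fragment contains all of {B, C}, and the restricted closure of {B} across the fragments never reaches {C}.
D → A, C is preserved.
C → A is preserved.
A, C, D → B is preserved.

B -> C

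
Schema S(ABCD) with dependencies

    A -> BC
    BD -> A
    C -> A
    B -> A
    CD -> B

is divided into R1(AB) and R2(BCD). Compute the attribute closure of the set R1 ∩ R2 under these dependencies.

ABC

R1 ∩ R2 = {B}.
B → A applies, adding A
A → BC applies, adding C
Closure: {ABC}.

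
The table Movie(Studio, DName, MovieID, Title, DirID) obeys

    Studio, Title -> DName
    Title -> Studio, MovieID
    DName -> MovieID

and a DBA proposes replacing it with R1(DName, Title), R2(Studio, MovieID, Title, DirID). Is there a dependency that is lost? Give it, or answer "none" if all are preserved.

DName -> MovieID

Check DName → MovieID: no single fragment contains all of {DName, MovieID}, and the restricted closure of {DName} across the fragments never reaches {MovieID}.
Studio, Title → DName is preserved.
Title → Studio, MovieID is preserved.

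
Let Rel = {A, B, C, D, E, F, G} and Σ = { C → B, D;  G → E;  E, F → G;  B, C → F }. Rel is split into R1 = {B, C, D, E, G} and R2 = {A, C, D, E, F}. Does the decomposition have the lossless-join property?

Yes

Common attributes: R1 ∩ R2 = {C, D, E}.
Closure of {C, D, E}: C → B, D applies, adding B; B, C → F applies, adding F; E, F → G applies, adding G. So (C, D, E)⁺ = {B, C, D, E, F, G}.
This closure contains every attribute of R1, so R1 ∩ R2 → R1. The join is lossless.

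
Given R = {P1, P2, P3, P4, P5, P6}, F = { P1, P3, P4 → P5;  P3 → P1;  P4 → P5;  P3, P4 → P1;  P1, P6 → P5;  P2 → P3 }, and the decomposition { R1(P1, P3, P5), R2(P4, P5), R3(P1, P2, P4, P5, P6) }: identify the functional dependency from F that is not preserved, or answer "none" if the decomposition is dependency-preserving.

Check P2 → P3: no single fragment contains all of {P2, P3}, and the restricted closure of {P2} across the fragments never reaches {P3}.
P1, P3, P4 → P5 is preserved.
P3 → P1 is preserved.
P4 → P5 is preserved.
P3, P4 → P1 is preserved.
P1, P6 → P5 is preserved.

P2 → P3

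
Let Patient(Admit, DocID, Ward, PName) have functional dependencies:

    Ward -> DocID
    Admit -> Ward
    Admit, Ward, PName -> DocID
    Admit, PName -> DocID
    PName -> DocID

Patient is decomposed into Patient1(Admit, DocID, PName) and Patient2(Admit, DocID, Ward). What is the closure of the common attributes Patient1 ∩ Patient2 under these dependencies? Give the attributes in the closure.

Patient1 ∩ Patient2 = {Admit, DocID}.
Admit → Ward applies, adding Ward
Closure: {Admit, DocID, Ward}.

Admit, DocID, Ward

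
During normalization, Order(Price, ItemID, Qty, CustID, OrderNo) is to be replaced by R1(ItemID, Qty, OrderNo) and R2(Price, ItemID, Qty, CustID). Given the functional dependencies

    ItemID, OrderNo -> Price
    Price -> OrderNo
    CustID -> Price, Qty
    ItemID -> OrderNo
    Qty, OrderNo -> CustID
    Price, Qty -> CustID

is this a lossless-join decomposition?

Common attributes: R1 ∩ R2 = {ItemID, Qty}.
Closure of {ItemID, Qty}: ItemID → OrderNo applies, adding OrderNo; Qty, OrderNo → CustID applies, adding CustID; ItemID, OrderNo → Price applies, adding Price. So (ItemID, Qty)⁺ = {Price, ItemID, Qty, CustID, OrderNo}.
This closure contains every attribute of R1, so R1 ∩ R2 → R1. The join is lossless.

Yes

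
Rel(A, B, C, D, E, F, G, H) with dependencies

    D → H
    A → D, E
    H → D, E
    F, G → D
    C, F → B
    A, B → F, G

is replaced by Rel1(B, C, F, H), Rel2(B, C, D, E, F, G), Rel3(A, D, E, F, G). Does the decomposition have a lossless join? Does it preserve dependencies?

Lossless test (chase): Rows 2 and 3 agree on D; apply D→H and equate their H entries. No row becomes fully distinguished — the join is lossy.
Dependency preservation: the restricted closure of {D} across the fragments never reaches {H}, so D → H cannot be enforced without a join — not preserved.

lossy and not dependency-preserving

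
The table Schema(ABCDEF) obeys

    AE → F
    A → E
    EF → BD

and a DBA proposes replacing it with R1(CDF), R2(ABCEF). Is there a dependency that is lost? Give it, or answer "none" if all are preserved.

Check EF → BD: no single fragment contains all of {BDEF}, and the restricted closure of {EF} across the fragments never reaches {BD}.
AE → F is preserved.
A → E is preserved.

EF → BD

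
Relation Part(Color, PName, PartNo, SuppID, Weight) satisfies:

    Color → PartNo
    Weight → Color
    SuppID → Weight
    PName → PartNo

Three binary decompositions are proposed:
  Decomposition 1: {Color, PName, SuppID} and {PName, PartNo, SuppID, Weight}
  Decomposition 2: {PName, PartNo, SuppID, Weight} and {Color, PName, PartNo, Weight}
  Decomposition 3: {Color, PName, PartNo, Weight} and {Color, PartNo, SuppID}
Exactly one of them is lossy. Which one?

Decomposition 1: common = {PName, SuppID}, closure = {Color, PName, PartNo, SuppID, Weight} → lossless.
Decomposition 2: common = {PName, PartNo, Weight}, closure = {Color, PName, PartNo, Weight} → lossless.
Decomposition 3: common = {Color, PartNo}, closure = {Color, PartNo} → lossy.

Decomposition 3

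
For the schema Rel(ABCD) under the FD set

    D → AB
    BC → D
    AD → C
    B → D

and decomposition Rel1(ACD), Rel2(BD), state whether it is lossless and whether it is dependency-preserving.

lossless and dependency-preserving

Lossless test: (D)⁺ = {ABCD}, which contains all of one fragment — lossless.
Dependency preservation: D → AB; BC → D are not contained in any single fragment, but the restricted closure of each left-hand side across the fragments still reaches the right-hand side; the remaining FDs each lie inside some fragment. All dependencies are preserved.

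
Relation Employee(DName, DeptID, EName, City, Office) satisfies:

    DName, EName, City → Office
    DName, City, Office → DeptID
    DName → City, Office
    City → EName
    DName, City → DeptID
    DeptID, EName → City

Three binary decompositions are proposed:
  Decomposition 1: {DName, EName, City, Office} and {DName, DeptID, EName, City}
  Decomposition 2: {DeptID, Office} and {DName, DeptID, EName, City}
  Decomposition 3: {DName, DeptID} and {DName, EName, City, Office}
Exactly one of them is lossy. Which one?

Decomposition 2

Decomposition 1: common = {DName, EName, City}, closure = {DName, DeptID, EName, City, Office} → lossless.
Decomposition 2: common = {DeptID}, closure = {DeptID} → lossy.
Decomposition 3: common = {DName}, closure = {DName, DeptID, EName, City, Office} → lossless.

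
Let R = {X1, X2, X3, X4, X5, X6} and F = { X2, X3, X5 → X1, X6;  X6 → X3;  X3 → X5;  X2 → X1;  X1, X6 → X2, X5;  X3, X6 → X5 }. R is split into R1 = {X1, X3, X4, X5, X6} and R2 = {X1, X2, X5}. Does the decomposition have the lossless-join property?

Common attributes: R1 ∩ R2 = {X1, X5}.
No dependency enlarges {X1, X5}, so (X1, X5)⁺ = {X1, X5}.
The closure contains neither all of R1 = {X1, X3, X4, X5, X6} nor all of R2 = {X1, X2, X5}, so the common attributes are not a superkey of either fragment. The join is lossy.

No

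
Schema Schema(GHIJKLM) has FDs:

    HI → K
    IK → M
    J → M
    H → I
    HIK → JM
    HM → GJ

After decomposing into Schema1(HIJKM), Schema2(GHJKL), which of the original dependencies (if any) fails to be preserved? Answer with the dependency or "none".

none

HI → K lies within Schema1.
IK → M lies within Schema1.
J → M lies within Schema1.
H → I lies within Schema1.
HIK → JM lies within Schema1.
HM → GJ: restricted closure across fragments reaches GJ.
Every dependency is enforceable on the fragments, so the decomposition is dependency-preserving.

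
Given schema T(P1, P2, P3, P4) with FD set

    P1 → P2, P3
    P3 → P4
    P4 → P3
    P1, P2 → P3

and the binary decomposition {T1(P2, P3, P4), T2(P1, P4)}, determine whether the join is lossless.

No

Common attributes: T1 ∩ T2 = {P4}.
Closure of {P4}: P4 → P3 applies, adding P3. So (P4)⁺ = {P3, P4}.
The closure contains neither all of T1 = {P2, P3, P4} nor all of T2 = {P1, P4}, so the common attributes are not a superkey of either fragment. The join is lossy.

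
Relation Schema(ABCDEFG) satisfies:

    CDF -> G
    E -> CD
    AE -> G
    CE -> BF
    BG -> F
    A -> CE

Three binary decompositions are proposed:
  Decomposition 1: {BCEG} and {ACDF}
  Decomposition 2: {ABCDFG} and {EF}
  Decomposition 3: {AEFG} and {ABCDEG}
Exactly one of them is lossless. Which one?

Decomposition 1: common = {C}, closure = {C} → lossy.
Decomposition 2: common = {F}, closure = {F} → lossy.
Decomposition 3: common = {AEG}, closure = {ABCDEFG} → lossless.

Decomposition 3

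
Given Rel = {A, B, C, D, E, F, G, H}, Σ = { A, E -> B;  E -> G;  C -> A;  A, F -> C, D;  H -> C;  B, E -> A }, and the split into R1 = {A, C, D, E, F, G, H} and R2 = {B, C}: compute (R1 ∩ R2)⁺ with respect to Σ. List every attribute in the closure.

R1 ∩ R2 = {C}.
C → A applies, adding A
Closure: {A, C}.

A, C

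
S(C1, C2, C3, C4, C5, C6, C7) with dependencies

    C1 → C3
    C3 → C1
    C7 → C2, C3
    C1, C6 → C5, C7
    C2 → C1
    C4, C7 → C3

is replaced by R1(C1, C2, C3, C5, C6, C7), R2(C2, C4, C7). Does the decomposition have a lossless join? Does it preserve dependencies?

lossy but dependency-preserving

Lossless test: (C2, C7)⁺ = {C1, C2, C3, C7}, which is a superkey of neither fragment — lossy.
Dependency preservation: C4, C7 → C3 is not contained in any single fragment, but the restricted closure of its left-hand side across the fragments still reaches the right-hand side; the remaining FDs each lie inside some fragment. All dependencies are preserved.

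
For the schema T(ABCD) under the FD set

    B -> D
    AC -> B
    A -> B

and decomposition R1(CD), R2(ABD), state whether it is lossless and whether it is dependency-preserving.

Lossless test: (D)⁺ = {D}, which is a superkey of neither fragment — lossy.
Dependency preservation: AC → B is not contained in any single fragment, but the restricted closure of its left-hand side across the fragments still reaches the right-hand side; the remaining FDs each lie inside some fragment. All dependencies are preserved.

lossy but dependency-preserving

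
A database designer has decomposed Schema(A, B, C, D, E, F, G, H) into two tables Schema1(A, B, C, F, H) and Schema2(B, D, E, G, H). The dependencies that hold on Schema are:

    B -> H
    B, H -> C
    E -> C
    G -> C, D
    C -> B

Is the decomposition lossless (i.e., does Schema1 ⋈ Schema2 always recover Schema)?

No

Common attributes: Schema1 ∩ Schema2 = {B, H}.
Closure of {B, H}: B, H → C applies, adding C. So (B, H)⁺ = {B, C, H}.
The closure contains neither all of Schema1 = {A, B, C, F, H} nor all of Schema2 = {B, D, E, G, H}, so the common attributes are not a superkey of either fragment. The join is lossy.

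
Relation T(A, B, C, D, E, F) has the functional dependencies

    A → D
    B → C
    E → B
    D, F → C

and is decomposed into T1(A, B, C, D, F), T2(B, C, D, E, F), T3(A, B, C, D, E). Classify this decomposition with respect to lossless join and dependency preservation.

Lossless test (chase): applying each FD to every pair of rows produces no changes in the tableau, so no row becomes fully distinguished — the join is lossy.
Dependency preservation: every FD's attributes lie within a single fragment, so each can be enforced locally — preserved.

lossy but dependency-preserving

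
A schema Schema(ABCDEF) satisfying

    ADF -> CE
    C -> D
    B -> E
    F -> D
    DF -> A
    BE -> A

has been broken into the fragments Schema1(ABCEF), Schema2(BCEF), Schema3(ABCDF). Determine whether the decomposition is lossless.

Chase test. Columns are ABCDEF; row i has aⱼ where attribute j ∈ Schemai, else bᵢⱼ.
Initial tableau (one row per fragment):
  row 1: a1 a2 a3 b14 a5 a6
  row 2: b21 a2 a3 b24 a5 a6
  row 3: a1 a2 a3 a4 b35 a6
Rows 1 and 2 agree on C; apply C→D and equate their D entries.
Rows 1 and 3 agree on C; apply C→D and equate their D entries.
Rows 1 and 3 agree on B; apply B→E and equate their E entries.
Rows 1 and 2 agree on DF; apply DF→A and equate their A entries.
Row 1 is now all distinguished symbols — the join is lossless.

Yes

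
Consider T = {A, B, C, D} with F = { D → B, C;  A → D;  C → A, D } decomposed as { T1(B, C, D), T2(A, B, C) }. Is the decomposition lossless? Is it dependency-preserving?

Lossless test: (B, C)⁺ = {A, B, C, D}, which contains all of one fragment — lossless.
Dependency preservation: A → D; C → A, D are not contained in any single fragment, but the restricted closure of each left-hand side across the fragments still reaches the right-hand side; the remaining FDs each lie inside some fragment. All dependencies are preserved.

lossless and dependency-preserving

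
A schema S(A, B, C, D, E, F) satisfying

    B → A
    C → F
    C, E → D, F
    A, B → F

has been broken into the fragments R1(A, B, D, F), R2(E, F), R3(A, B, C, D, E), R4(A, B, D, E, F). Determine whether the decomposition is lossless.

Yes

Chase test. Columns are A, B, C, D, E, F; row i has aⱼ where attribute j ∈ Ri, else bᵢⱼ.
Initial tableau (one row per fragment):
  row 1: a1 a2 b13 a4 b15 a6
  row 2: b21 b22 b23 b24 a5 a6
  row 3: a1 a2 a3 a4 a5 b36
  row 4: a1 a2 b43 a4 a5 a6
Rows 1 and 3 agree on A, B; apply A, B→F and equate their F entries.
Row 3 is now all distinguished symbols — the join is lossless.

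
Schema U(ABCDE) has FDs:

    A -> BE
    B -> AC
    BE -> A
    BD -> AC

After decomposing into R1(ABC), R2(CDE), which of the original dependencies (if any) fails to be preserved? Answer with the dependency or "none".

Check A → BE: no single fragment contains all of {ABE}, and the restricted closure of {A} across the fragments never reaches {BE}.
B → AC is preserved.
BE → A is preserved.
BD → AC is preserved.

A -> BE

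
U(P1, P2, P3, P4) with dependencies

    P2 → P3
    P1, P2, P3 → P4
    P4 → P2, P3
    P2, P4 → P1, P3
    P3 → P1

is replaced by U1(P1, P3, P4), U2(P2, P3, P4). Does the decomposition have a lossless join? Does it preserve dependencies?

lossless and dependency-preserving

Lossless test: (P3, P4)⁺ = {P1, P2, P3, P4}, which contains all of one fragment — lossless.
Dependency preservation: P1, P2, P3 → P4; P2, P4 → P1, P3 are not contained in any single fragment, but the restricted closure of each left-hand side across the fragments still reaches the right-hand side; the remaining FDs each lie inside some fragment. All dependencies are preserved.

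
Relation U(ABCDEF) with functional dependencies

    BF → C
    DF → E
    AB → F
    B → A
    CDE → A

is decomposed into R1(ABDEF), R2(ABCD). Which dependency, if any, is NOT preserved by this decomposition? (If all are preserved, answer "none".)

CDE → A

Check CDE → A: no single fragment contains all of {ACDE}, and the restricted closure of {CDE} across the fragments never reaches {A}.
BF → C is preserved.
DF → E is preserved.
AB → F is preserved.
B → A is preserved.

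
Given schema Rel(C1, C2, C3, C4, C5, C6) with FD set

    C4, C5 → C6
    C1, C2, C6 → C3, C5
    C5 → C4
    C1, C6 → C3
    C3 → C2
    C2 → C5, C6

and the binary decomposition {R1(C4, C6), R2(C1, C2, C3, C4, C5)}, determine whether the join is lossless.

No

Common attributes: R1 ∩ R2 = {C4}.
No dependency enlarges {C4}, so (C4)⁺ = {C4}.
The closure contains neither all of R1 = {C4, C6} nor all of R2 = {C1, C2, C3, C4, C5}, so the common attributes are not a superkey of either fragment. The join is lossy.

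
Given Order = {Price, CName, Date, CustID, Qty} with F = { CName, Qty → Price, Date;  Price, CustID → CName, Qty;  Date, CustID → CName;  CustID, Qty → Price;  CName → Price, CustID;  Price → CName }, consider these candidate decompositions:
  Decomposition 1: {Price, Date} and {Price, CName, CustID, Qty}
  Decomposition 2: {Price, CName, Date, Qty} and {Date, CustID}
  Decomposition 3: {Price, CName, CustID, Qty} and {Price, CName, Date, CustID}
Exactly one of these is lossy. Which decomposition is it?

Decomposition 1: common = {Price}, closure = {Price, CName, Date, CustID, Qty} → lossless.
Decomposition 2: common = {Date}, closure = {Date} → lossy.
Decomposition 3: common = {Price, CName, CustID}, closure = {Price, CName, Date, CustID, Qty} → lossless.

Decomposition 2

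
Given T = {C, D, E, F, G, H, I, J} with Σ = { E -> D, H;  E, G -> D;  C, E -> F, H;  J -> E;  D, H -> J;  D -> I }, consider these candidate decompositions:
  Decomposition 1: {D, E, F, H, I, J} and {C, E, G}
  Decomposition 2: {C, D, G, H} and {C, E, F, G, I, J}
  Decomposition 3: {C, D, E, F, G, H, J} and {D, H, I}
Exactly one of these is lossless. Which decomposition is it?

Decomposition 1: common = {E}, closure = {D, E, H, I, J} → lossy.
Decomposition 2: common = {C, G}, closure = {C, G} → lossy.
Decomposition 3: common = {D, H}, closure = {D, E, H, I, J} → lossless.

Decomposition 3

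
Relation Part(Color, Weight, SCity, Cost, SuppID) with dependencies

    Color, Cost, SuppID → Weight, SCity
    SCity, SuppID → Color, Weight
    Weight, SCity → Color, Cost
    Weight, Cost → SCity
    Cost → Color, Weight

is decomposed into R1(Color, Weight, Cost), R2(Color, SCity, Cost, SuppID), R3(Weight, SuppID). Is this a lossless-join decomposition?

Chase test. Columns are Color, Weight, SCity, Cost, SuppID; row i has aⱼ where attribute j ∈ Ri, else bᵢⱼ.
Initial tableau (one row per fragment):
  row 1: a1 a2 b13 a4 b15
  row 2: a1 b22 a3 a4 a5
  row 3: b31 a2 b33 b34 a5
Rows 1 and 2 agree on Cost; apply Cost→Color, Weight and equate their Color, Weight entries.
Rows 1 and 2 agree on Weight, Cost; apply Weight, Cost→SCity and equate their SCity entries.
Row 2 is now all distinguished symbols — the join is lossless.

Yes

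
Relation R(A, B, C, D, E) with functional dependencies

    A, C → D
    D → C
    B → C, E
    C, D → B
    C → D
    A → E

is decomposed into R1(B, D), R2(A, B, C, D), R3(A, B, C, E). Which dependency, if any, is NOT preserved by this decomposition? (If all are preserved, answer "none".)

A, C → D lies within R2.
D → C lies within R2.
B → C, E lies within R3.
C, D → B lies within R2.
C → D lies within R2.
A → E lies within R3.
Every dependency is enforceable on the fragments, so the decomposition is dependency-preserving.

none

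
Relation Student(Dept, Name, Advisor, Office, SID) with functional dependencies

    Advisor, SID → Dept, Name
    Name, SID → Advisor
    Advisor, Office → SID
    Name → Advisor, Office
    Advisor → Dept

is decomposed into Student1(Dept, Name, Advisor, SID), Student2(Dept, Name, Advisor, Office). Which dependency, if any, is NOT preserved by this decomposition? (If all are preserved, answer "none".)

none

Advisor, SID → Dept, Name lies within Student1.
Name, SID → Advisor lies within Student1.
Advisor, Office → SID: restricted closure across fragments reaches SID.
Name → Advisor, Office lies within Student2.
Advisor → Dept lies within Student1.
Every dependency is enforceable on the fragments, so the decomposition is dependency-preserving.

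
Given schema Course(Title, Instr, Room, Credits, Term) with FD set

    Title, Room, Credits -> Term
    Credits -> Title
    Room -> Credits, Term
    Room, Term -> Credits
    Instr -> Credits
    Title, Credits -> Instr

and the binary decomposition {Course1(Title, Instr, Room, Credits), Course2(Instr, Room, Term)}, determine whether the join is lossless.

Yes

Common attributes: Course1 ∩ Course2 = {Instr, Room}.
Closure of {Instr, Room}: Room → Credits, Term applies, adding Credits, Term; Credits → Title applies, adding Title. So (Instr, Room)⁺ = {Title, Instr, Room, Credits, Term}.
This closure contains every attribute of Course1, so Course1 ∩ Course2 → Course1. The join is lossless.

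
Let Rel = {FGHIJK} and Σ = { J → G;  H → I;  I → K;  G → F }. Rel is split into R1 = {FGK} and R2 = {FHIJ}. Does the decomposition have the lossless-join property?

Common attributes: R1 ∩ R2 = {F}.
No dependency enlarges {F}, so (F)⁺ = {F}.
The closure contains neither all of R1 = {FGK} nor all of R2 = {FHIJ}, so the common attributes are not a superkey of either fragment. The join is lossy.

No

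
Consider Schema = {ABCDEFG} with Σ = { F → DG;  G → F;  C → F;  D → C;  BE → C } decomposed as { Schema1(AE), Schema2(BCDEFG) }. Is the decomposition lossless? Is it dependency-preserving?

Lossless test: (E)⁺ = {E}, which is a superkey of neither fragment — lossy.
Dependency preservation: every FD's attributes lie within a single fragment, so each can be enforced locally — preserved.

lossy but dependency-preserving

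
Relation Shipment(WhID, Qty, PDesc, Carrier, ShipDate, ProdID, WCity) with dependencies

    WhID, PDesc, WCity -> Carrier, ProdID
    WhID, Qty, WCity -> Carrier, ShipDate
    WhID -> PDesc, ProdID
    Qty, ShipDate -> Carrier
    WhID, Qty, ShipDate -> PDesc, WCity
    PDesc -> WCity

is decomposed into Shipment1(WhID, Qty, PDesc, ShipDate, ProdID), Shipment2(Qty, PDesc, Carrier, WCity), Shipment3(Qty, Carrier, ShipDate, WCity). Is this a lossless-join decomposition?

Chase test. Columns are WhID, Qty, PDesc, Carrier, ShipDate, ProdID, WCity; row i has aⱼ where attribute j ∈ Shipmenti, else bᵢⱼ.
Initial tableau (one row per fragment):
  row 1: a1 a2 a3 b14 a5 a6 b17
  row 2: b21 a2 a3 a4 b25 b26 a7
  row 3: b31 a2 b33 a4 a5 b36 a7
Rows 1 and 3 agree on Qty, ShipDate; apply Qty, ShipDate→Carrier and equate their Carrier entries.
Rows 1 and 2 agree on PDesc; apply PDesc→WCity and equate their WCity entries.
Row 1 is now all distinguished symbols — the join is lossless.

Yes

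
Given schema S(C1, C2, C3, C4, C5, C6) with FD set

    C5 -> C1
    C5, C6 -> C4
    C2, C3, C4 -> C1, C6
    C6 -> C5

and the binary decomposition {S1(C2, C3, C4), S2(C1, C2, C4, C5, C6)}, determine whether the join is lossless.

Common attributes: S1 ∩ S2 = {C2, C4}.
No dependency enlarges {C2, C4}, so (C2, C4)⁺ = {C2, C4}.
The closure contains neither all of S1 = {C2, C3, C4} nor all of S2 = {C1, C2, C4, C5, C6}, so the common attributes are not a superkey of either fragment. The join is lossy.

No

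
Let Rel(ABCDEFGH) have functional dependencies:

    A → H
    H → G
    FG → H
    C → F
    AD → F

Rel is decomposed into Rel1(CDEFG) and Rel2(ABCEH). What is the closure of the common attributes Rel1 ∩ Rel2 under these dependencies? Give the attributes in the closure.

Rel1 ∩ Rel2 = {CE}.
C → F applies, adding F
Closure: {CEF}.

CEF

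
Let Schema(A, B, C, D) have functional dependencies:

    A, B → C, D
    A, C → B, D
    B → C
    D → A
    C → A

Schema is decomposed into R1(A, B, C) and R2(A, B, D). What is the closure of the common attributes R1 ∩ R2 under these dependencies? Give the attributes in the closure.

R1 ∩ R2 = {A, B}.
A, B → C, D applies, adding C, D
Closure: {A, B, C, D}.

A, B, C, D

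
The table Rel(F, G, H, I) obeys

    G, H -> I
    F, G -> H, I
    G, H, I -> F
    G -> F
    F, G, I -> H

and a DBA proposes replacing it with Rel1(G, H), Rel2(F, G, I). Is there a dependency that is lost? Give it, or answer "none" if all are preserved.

G, H → I: restricted closure across fragments reaches I.
F, G → H, I: restricted closure across fragments reaches H, I.
G, H, I → F: restricted closure across fragments reaches F.
G → F lies within Rel2.
F, G, I → H: restricted closure across fragments reaches H.
Every dependency is enforceable on the fragments, so the decomposition is dependency-preserving.

none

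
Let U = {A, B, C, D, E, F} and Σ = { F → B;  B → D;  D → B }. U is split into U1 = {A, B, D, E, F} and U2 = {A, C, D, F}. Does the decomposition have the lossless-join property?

No

Common attributes: U1 ∩ U2 = {A, D, F}.
Closure of {A, D, F}: F → B applies, adding B. So (A, D, F)⁺ = {A, B, D, F}.
The closure contains neither all of U1 = {A, B, D, E, F} nor all of U2 = {A, C, D, F}, so the common attributes are not a superkey of either fragment. The join is lossy.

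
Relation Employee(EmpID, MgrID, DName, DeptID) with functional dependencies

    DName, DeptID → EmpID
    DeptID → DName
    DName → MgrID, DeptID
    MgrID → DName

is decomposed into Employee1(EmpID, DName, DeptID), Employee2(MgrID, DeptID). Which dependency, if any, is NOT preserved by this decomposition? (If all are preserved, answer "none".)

none

DName, DeptID → EmpID lies within Employee1.
DeptID → DName lies within Employee1.
DName → MgrID, DeptID: restricted closure across fragments reaches MgrID, DeptID.
MgrID → DName: restricted closure across fragments reaches DName.
Every dependency is enforceable on the fragments, so the decomposition is dependency-preserving.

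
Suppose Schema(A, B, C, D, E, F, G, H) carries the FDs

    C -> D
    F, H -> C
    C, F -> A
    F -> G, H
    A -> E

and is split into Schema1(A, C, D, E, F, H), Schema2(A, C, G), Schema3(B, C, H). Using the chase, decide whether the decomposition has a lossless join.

Chase test. Columns are A, B, C, D, E, F, G, H; row i has aⱼ where attribute j ∈ Schemai, else bᵢⱼ.
Initial tableau (one row per fragment):
  row 1: a1 b12 a3 a4 a5 a6 b17 a8
  row 2: a1 b22 a3 b24 b25 b26 a7 b28
  row 3: b31 a2 a3 b34 b35 b36 b37 a8
Rows 1 and 2 agree on C; apply C→D and equate their D entries.
Rows 1 and 3 agree on C; apply C→D and equate their D entries.
Rows 1 and 2 agree on A; apply A→E and equate their E entries.
No row becomes fully distinguished — the join is lossy.

No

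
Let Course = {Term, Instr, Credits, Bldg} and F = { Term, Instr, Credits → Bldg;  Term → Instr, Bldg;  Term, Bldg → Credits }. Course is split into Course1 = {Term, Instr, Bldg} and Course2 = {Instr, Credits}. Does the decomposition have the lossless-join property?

Common attributes: Course1 ∩ Course2 = {Instr}.
No dependency enlarges {Instr}, so (Instr)⁺ = {Instr}.
The closure contains neither all of Course1 = {Term, Instr, Bldg} nor all of Course2 = {Instr, Credits}, so the common attributes are not a superkey of either fragment. The join is lossy.

No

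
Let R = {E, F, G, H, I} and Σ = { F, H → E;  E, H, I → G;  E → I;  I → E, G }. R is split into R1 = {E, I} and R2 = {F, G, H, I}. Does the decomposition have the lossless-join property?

Common attributes: R1 ∩ R2 = {I}.
Closure of {I}: I → E, G applies, adding E, G. So (I)⁺ = {E, G, I}.
This closure contains every attribute of R1, so R1 ∩ R2 → R1. The join is lossless.

Yes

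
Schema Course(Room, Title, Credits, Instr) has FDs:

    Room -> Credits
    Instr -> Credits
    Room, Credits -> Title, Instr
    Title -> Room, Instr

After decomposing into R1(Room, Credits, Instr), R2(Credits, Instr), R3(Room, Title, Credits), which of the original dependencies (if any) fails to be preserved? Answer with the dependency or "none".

Room → Credits lies within R1.
Instr → Credits lies within R1.
Room, Credits → Title, Instr: restricted closure across fragments reaches Title, Instr.
Title → Room, Instr: restricted closure across fragments reaches Room, Instr.
Every dependency is enforceable on the fragments, so the decomposition is dependency-preserving.

none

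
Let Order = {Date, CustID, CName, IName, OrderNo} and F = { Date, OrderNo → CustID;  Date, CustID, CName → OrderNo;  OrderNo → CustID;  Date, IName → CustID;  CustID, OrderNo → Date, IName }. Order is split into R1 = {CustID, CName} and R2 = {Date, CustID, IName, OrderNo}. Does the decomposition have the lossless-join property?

No

Common attributes: R1 ∩ R2 = {CustID}.
No dependency enlarges {CustID}, so (CustID)⁺ = {CustID}.
The closure contains neither all of R1 = {CustID, CName} nor all of R2 = {Date, CustID, IName, OrderNo}, so the common attributes are not a superkey of either fragment. The join is lossy.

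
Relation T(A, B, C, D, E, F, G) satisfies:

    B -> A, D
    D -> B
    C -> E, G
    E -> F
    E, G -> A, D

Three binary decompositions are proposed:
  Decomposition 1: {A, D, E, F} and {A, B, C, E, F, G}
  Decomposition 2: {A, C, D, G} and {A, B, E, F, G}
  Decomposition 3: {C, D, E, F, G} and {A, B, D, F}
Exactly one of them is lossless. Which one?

Decomposition 1: common = {A, E, F}, closure = {A, E, F} → lossy.
Decomposition 2: common = {A, G}, closure = {A, G} → lossy.
Decomposition 3: common = {D, F}, closure = {A, B, D, F} → lossless.

Decomposition 3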